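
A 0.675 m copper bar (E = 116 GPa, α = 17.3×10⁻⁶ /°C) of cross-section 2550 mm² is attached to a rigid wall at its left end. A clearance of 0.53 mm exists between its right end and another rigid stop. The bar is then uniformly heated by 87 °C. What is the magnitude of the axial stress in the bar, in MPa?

σ ≈ 83.5 MPa (compressive)

Free thermal elongation = αΔT L = 17.3×10⁻⁶ × 87 × 675 = 1.016 mm.
The gap closes (δ_free > 0.53 mm) and the wall then resists a further 1.016 − 0.53 = 0.4859 mm of expansion.
So σ = E(δ_free − g)/L = 116×10³ × 0.4859/675 = 83.51 MPa.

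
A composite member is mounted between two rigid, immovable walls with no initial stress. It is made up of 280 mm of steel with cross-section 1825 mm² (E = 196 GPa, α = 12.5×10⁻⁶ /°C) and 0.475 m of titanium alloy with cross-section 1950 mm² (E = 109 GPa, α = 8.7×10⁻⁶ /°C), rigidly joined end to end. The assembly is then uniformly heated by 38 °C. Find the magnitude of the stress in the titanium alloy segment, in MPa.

σ ≈ 49.3 MPa (compressive)

Free thermal expansion of the whole bar: Σ αᵢΔT Lᵢ = 12.5×10⁻⁶×38×280 + 8.7×10⁻⁶×38×475 = 0.29 mm.
Since the ends are fixed, an axial force P builds up, equal in every segment, with P · Σ Lᵢ/(AᵢEᵢ) = δ_free.
The series flexibility is Σ Lᵢ/(AᵢEᵢ) = 280/(1825×196×10³) + 475/(1950×109×10³) = 3.018×10⁻⁶ mm/N.
Hence P = δ_free / Σ(L/AE) = 0.29/3.018×10⁻⁶ = 96.12 kN (compressive).
σ_{titanium alloy} = P / A = 96120 / 1950 = 49.29 MPa.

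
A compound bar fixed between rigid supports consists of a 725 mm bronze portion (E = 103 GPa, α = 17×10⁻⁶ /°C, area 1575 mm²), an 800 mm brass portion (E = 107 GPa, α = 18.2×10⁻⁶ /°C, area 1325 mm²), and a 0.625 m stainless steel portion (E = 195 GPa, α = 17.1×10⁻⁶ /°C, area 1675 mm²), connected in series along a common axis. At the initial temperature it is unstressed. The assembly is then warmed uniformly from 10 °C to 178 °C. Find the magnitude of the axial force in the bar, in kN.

Free thermal expansion of the whole bar: Σ αᵢΔT Lᵢ = 17×10⁻⁶×168×725 + 18.2×10⁻⁶×168×800 + 17.1×10⁻⁶×168×625 = 6.312 mm.
The rigid supports impose zero overall length change; the single axial force P common to all segments must satisfy P Σ Lᵢ/(AᵢEᵢ) = δ_free.
The series flexibility is Σ Lᵢ/(AᵢEᵢ) = 725/(1575×103×10³) + 800/(1325×107×10³) + 625/(1675×195×10³) = 1.203×10⁻⁵ mm/N.
Hence P = δ_free / Σ(L/AE) = 6.312/1.203×10⁻⁵ = 524.9 kN (compressive).

P ≈ 525 kN (compressive)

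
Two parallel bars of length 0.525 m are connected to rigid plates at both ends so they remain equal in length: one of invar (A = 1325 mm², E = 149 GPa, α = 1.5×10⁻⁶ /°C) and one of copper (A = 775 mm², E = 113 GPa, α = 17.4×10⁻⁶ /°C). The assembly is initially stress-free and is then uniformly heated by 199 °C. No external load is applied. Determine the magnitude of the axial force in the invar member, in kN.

P ≈ 192 kN (tensile in the invar)

The copper has the larger α, so on heating it would change length more than the invar if both were free. The rigid plates force a common final length, so the copper is put into compression and the invar into tension, with equal and opposite forces P (no external load).
Compatibility of the two members (thermal + elastic change equal): (α₁ − α₂)ΔT = P·[1/(A₁E₁) + 1/(A₂E₂)].
|α₁ − α₂|·ΔT = 15.9×10⁻⁶ × 199 = 0.003164.
1/(A₁E₁) + 1/(A₂E₂) = 1/(1325×149×10³) + 1/(775×113×10³) = 1.648×10⁻⁸ N⁻¹.
So P = 0.003164 / 1.648×10⁻⁸ = 191.9 kN.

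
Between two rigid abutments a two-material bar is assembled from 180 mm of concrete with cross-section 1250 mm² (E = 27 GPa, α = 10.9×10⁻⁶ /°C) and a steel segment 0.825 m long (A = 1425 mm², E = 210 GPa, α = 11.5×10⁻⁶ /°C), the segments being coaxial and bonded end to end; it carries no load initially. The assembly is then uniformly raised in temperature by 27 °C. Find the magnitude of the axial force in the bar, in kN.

P ≈ 38.2 kN (compressive)

Free thermal expansion of the whole bar: Σ αᵢΔT Lᵢ = 10.9×10⁻⁶×27×180 + 11.5×10⁻⁶×27×825 = 0.3091 mm.
Since the ends are fixed, an axial force P builds up, equal in every segment, with P · Σ Lᵢ/(AᵢEᵢ) = δ_free.
The series flexibility is Σ Lᵢ/(AᵢEᵢ) = 180/(1250×27×10³) + 825/(1425×210×10³) = 8.09×10⁻⁶ mm/N.
P = 0.3091 / 8.09×10⁻⁶ = 38210 N = 38.21 kN, compressive.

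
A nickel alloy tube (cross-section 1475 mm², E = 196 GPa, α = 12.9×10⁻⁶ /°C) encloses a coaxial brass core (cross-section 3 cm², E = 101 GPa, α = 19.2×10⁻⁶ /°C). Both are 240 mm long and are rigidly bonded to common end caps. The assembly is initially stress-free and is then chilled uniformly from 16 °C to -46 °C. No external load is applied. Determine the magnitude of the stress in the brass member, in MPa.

σ ≈ 35.7 MPa (tensile)

Both members must finish at the same length. With the larger α, the brass tends to over-contract; the plates restrain it, putting the brass in tension and the nickel alloy in compression. With no external load the two internal forces are equal and opposite, magnitude P.
Compatibility of the two members (thermal + elastic change equal): (α₁ − α₂)ΔT = P·[1/(A₁E₁) + 1/(A₂E₂)].
|α₁ − α₂|·ΔT = 6.3×10⁻⁶ × 62 = 0.0003906.
1/(A₁E₁) + 1/(A₂E₂) = 1/(1475×196×10³) + 1/(300×101×10³) = 3.646×10⁻⁸ N⁻¹.
P = 0.0003906 / 3.646×10⁻⁸ = 10710 N = 10.71 kN.
σ_{brass} = P/A₂ = 10710/300 = 35.71 MPa, tensile.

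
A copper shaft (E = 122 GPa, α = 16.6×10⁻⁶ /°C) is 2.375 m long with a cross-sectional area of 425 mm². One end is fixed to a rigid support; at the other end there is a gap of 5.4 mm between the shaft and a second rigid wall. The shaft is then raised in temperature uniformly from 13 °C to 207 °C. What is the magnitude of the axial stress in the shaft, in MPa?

σ ≈ 115 MPa (compressive)

If the wall were absent the shaft would grow by αΔT L = 16.6×10⁻⁶ × 194 × 2375 = 7.648 mm.
The gap closes (δ_free > 5.4 mm) and the wall then resists a further 7.648 − 5.4 = 2.248 mm of expansion.
So σ = E(δ_free − g)/L = 122×10³ × 2.248/2375 = 115.5 MPa.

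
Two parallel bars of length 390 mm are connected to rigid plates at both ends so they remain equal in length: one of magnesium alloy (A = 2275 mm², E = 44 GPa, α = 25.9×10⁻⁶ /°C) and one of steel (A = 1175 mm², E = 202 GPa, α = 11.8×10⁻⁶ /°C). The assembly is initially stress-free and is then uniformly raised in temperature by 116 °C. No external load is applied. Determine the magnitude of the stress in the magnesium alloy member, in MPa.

Both members must finish at the same length. With the larger α, the magnesium alloy tends to over-expand; the plates restrain it, putting the magnesium alloy in compression and the steel in tension. With no external load the two internal forces are equal and opposite, magnitude P.
Setting the final lengths equal and cancelling L: (α₁ − α₂)ΔT = P/(A₁E₁) + P/(A₂E₂).
|α₁ − α₂|·ΔT = 14.1×10⁻⁶ × 116 = 0.001636.
1/(A₁E₁) + 1/(A₂E₂) = 1/(2275×44×10³) + 1/(1175×202×10³) = 1.42×10⁻⁸ N⁻¹.
So P = 0.001636 / 1.42×10⁻⁸ = 115.2 kN.
σ_{magnesium alloy} = P/A₁ = 115200/2275 = 50.62 MPa, compressive.

σ ≈ 50.6 MPa (compressive)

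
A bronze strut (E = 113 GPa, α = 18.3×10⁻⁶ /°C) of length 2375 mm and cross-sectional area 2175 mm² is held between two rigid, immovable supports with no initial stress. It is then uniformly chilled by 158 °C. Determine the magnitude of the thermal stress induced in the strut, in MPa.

Because both ends are immovable the net strain is zero, and the suppressed thermal strain is αΔT = 18.3×10⁻⁶ × 158 = 2891.4×10⁻⁶.
Hence σ = E·αΔT = 113×10³ × 2891.4×10⁻⁶ = 326.7 MPa, tensile.

σ ≈ 327 MPa (tensile)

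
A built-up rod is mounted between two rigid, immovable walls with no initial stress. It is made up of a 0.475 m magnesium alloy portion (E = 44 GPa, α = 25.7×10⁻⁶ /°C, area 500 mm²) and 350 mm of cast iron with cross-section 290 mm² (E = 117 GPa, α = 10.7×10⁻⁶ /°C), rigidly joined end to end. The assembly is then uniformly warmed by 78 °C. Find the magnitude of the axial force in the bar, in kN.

With the walls removed the bar would change length by δ_free = Σ αᵢΔT Lᵢ = 25.7×10⁻⁶×78×475 + 10.7×10⁻⁶×78×350 = 1.244 mm.
The walls prevent any net length change, so an axial force P (same in every segment) develops. Compatibility: P · Σ Lᵢ/(AᵢEᵢ) = δ_free.
Σ Lᵢ/(AᵢEᵢ) = 475/(500×44×10³) + 350/(290×117×10³) = 3.191×10⁻⁵ mm/N.
Hence P = δ_free / Σ(L/AE) = 1.244/3.191×10⁻⁵ = 39 kN (compressive).

P ≈ 39 kN (compressive)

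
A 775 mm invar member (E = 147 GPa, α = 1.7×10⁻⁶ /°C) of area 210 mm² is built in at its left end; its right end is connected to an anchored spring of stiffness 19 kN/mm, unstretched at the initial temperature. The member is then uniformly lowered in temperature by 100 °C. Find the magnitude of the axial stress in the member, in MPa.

σ ≈ 8.07 MPa (tensile)

If the spring were absent the member would shorten by αΔT L = 1.7×10⁻⁶ × 100 × 775 = 0.1317 mm.
Let P be the tensile force in the spring. The member extends elastically by PL/(AE) and the spring stretches by P/k; together these equal δ_free.
So P = δ_free / [L/(AE) + 1/k] = 0.1317 / [ 775/(210×147×10³) + 1/(19×10³) ].
P = 0.1317 / 7.774×10⁻⁵ = 1695 N.
σ = P/A = 1695/210 = 8.071 MPa.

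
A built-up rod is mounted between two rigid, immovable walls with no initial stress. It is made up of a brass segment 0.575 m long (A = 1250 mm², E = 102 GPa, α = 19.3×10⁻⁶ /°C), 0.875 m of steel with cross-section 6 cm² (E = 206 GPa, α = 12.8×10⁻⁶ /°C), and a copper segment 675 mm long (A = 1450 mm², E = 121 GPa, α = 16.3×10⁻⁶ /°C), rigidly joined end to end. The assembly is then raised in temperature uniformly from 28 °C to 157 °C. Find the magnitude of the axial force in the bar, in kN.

If the supports were absent, the total length change would be Σ αᵢΔT Lᵢ = 19.3×10⁻⁶×129×575 + 12.8×10⁻⁶×129×875 + 16.3×10⁻⁶×129×675 = 4.296 mm.
Since the ends are fixed, an axial force P builds up, equal in every segment, with P · Σ Lᵢ/(AᵢEᵢ) = δ_free.
Σ Lᵢ/(AᵢEᵢ) = 575/(1250×102×10³) + 875/(600×206×10³) + 675/(1450×121×10³) = 1.544×10⁻⁵ mm/N.
Hence P = δ_free / Σ(L/AE) = 4.296/1.544×10⁻⁵ = 278.3 kN (compressive).

P ≈ 278 kN (compressive)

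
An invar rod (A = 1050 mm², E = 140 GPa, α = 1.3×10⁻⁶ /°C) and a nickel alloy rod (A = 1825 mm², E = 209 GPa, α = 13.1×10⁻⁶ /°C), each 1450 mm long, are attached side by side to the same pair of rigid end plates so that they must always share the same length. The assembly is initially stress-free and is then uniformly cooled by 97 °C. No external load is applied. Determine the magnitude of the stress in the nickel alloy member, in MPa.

Both members must finish at the same length. With the larger α, the nickel alloy tends to over-contract; the plates restrain it, putting the nickel alloy in tension and the invar in compression. With no external load the two internal forces are equal and opposite, magnitude P.
Compatibility of the two members (thermal + elastic change equal): (α₁ − α₂)ΔT = P·[1/(A₁E₁) + 1/(A₂E₂)].
|α₁ − α₂|·ΔT = 11.8×10⁻⁶ × 97 = 0.001145.
1/(A₁E₁) + 1/(A₂E₂) = 1/(1050×140×10³) + 1/(1825×209×10³) = 9.424×10⁻⁹ N⁻¹.
So P = 0.001145 / 9.424×10⁻⁹ = 121.4 kN.
σ_{nickel alloy} = P/A₂ = 121400/1825 = 66.55 MPa, tensile.

σ ≈ 66.5 MPa (tensile)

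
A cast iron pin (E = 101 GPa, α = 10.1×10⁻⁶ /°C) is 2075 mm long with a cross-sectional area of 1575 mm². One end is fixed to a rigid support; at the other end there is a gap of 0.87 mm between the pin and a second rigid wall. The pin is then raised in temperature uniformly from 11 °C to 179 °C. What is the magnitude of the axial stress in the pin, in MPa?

Unrestrained expansion: δ_free = αΔT L = 10.1×10⁻⁶ × 168 × 2075 = 3.521 mm.
This exceeds the 0.87 mm gap, so the wall pushes back. The portion of expansion that must be recovered elastically is δ_free − gap = 3.521 − 0.87 = 2.651 mm.
That suppressed elongation corresponds to σ = E·Δ/L = 101×10³ × 2.651/2075 = 129 MPa.

σ ≈ 129 MPa (compressive)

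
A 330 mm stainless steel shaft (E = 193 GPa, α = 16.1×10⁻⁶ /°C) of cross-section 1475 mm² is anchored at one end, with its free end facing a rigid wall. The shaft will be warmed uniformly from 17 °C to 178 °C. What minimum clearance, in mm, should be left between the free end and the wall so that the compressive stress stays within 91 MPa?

Free expansion if unrestrained: δ_free = αΔT L = 16.1×10⁻⁶ × 161 × 330 = 0.8554 mm.
At the allowable stress the elastic shortening the wall may impose is σL/E = 91 × 330 / (193×10³) = 0.1556 mm.
The gap must absorb the remainder: g_min = 0.8554 − 0.1556 = 0.6998 mm.

g ≈ 0.7 mm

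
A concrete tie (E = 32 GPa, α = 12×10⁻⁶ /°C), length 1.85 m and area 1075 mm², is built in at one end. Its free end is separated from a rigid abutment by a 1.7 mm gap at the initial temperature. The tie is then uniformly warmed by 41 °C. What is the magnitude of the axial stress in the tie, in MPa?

σ ≈ 0 MPa

Unrestrained expansion: δ_free = αΔT L = 12×10⁻⁶ × 41 × 1850 = 0.9102 mm.
This is smaller than the 1.7 mm clearance, so the tie expands freely without reaching the stop — the stress is zero.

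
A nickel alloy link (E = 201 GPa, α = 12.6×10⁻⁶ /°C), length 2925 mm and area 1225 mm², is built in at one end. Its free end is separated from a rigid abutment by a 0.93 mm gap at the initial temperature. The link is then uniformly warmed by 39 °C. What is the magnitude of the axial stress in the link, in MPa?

σ ≈ 34.9 MPa (compressive)

If the wall were absent the link would grow by αΔT L = 12.6×10⁻⁶ × 39 × 2925 = 1.437 mm.
The gap closes (δ_free > 0.93 mm) and the wall then resists a further 1.437 − 0.93 = 0.5073 mm of expansion.
So σ = E(δ_free − g)/L = 201×10³ × 0.5073/2925 = 34.86 MPa.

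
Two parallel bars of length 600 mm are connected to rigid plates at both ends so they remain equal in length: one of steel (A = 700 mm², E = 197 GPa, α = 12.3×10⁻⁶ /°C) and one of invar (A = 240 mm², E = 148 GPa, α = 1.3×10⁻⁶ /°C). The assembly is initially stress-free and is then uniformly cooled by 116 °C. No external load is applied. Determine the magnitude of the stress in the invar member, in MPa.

Equilibrium of a rigid end plate with no external load gives equal and opposite internal forces ±P in the two members. Since α_{steel} > α_{invar}, cooling drives the steel into tension and the invar into compression.
Compatibility of the two members (thermal + elastic change equal): (α₁ − α₂)ΔT = P·[1/(A₁E₁) + 1/(A₂E₂)].
|α₁ − α₂|·ΔT = 11×10⁻⁶ × 116 = 0.001276.
1/(A₁E₁) + 1/(A₂E₂) = 1/(700×197×10³) + 1/(240×148×10³) = 3.54×10⁻⁸ N⁻¹.
So P = 0.001276 / 3.54×10⁻⁸ = 36.04 kN.
σ_{invar} = P/A₂ = 36040/240 = 150.2 MPa, compressive.

σ ≈ 150 MPa (compressive)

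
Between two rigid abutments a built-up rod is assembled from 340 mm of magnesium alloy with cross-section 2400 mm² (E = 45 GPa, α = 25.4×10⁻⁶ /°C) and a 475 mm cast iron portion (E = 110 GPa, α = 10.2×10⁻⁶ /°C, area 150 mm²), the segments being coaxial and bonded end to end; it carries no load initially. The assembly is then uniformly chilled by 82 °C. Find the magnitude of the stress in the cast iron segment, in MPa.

If the supports were absent, the total length change would be Σ αᵢΔT Lᵢ = 25.4×10⁻⁶×82×340 + 10.2×10⁻⁶×82×475 = 1.105 mm.
The walls prevent any net length change, so an axial force P (same in every segment) develops. Compatibility: P · Σ Lᵢ/(AᵢEᵢ) = δ_free.
Σ Lᵢ/(AᵢEᵢ) = 340/(2400×45×10³) + 475/(150×110×10³) = 3.194×10⁻⁵ mm/N.
P = 1.105 / 3.194×10⁻⁵ = 34610 N = 34.61 kN, tensile.
σ_{cast iron} = P / A = 34610 / 150 = 230.8 MPa.

σ ≈ 231 MPa (tensile)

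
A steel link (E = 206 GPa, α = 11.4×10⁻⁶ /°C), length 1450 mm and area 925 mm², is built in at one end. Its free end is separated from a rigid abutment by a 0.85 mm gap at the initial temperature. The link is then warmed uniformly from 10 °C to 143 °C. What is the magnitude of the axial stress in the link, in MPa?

σ ≈ 192 MPa (compressive)

Unrestrained expansion: δ_free = αΔT L = 11.4×10⁻⁶ × 133 × 1450 = 2.198 mm.
After closing the 0.85 mm clearance, 2.198 − 0.85 = 1.348 mm of expansion remains to be suppressed by the wall.
That suppressed elongation corresponds to σ = E·Δ/L = 206×10³ × 1.348/1450 = 191.6 MPa.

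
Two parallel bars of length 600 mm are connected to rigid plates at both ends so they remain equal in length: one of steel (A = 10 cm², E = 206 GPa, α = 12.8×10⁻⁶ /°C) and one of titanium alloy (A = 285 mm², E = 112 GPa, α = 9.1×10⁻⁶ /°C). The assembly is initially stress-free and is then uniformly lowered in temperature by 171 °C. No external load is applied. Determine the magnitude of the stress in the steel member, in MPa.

σ ≈ 17.5 MPa (tensile)

Equilibrium of a rigid end plate with no external load gives equal and opposite internal forces ±P in the two members. Since α_{steel} > α_{titanium alloy}, cooling drives the steel into tension and the titanium alloy into compression.
Equating the net (thermal + elastic) strains gives |α₁ − α₂|·ΔT = P·[1/(A₁E₁) + 1/(A₂E₂)].
|α₁ − α₂|·ΔT = 3.7×10⁻⁶ × 171 = 0.0006327.
1/(A₁E₁) + 1/(A₂E₂) = 1/(1000×206×10³) + 1/(285×112×10³) = 3.618×10⁻⁸ N⁻¹.
P = 0.0006327 / 3.618×10⁻⁸ = 17490 N = 17.49 kN.
σ_{steel} = P/A₁ = 17490/1000 = 17.49 MPa, tensile.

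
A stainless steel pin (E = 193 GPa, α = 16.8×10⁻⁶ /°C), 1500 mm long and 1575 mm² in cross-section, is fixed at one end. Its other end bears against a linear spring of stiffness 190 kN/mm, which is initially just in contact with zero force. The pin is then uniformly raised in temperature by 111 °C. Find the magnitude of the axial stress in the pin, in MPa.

If the spring were absent the pin would lengthen by αΔT L = 16.8×10⁻⁶ × 111 × 1500 = 2.797 mm.
Let P be the compressive force at the spring. The pin shortens elastically by PL/(AE) and the spring compresses by P/k; together these equal δ_free.
P [ L/(AE) + 1/k ] = δ_free → P [ 1500/(1575×193×10³) + 1/(190×10³) ] = 2.797.
P = 2.797 / 1.02×10⁻⁵ = 274300 N.
σ = P/A = 274300/1575 = 174.2 MPa.

σ ≈ 174 MPa (compressive)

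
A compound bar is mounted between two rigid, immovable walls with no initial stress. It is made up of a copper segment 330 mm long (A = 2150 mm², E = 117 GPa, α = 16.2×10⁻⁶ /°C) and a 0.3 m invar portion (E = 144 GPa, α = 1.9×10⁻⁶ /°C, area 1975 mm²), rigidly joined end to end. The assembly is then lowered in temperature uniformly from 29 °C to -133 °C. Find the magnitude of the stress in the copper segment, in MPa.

Free thermal contraction of the whole bar: Σ αᵢΔT Lᵢ = 16.2×10⁻⁶×162×330 + 1.9×10⁻⁶×162×300 = 0.9584 mm.
Since the ends are fixed, an axial force P builds up, equal in every segment, with P · Σ Lᵢ/(AᵢEᵢ) = δ_free.
Σ Lᵢ/(AᵢEᵢ) = 330/(2150×117×10³) + 300/(1975×144×10³) = 2.367×10⁻⁶ mm/N.
P = 0.9584 / 2.367×10⁻⁶ = 404900 N = 404.9 kN, tensile.
σ_{copper} = P / A = 404900 / 2150 = 188.3 MPa.

σ ≈ 188 MPa (tensile)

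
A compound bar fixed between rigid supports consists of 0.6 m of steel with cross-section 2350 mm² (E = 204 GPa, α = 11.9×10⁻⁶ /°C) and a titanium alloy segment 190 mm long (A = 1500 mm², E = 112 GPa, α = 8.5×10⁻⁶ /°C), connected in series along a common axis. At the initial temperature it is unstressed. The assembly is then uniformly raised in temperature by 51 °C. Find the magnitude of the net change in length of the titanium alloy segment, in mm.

|ΔL| ≈ 0.13 mm

Free thermal expansion of the whole bar: Σ αᵢΔT Lᵢ = 11.9×10⁻⁶×51×600 + 8.5×10⁻⁶×51×190 = 0.4465 mm.
The rigid supports impose zero overall length change; the single axial force P common to all segments must satisfy P Σ Lᵢ/(AᵢEᵢ) = δ_free.
Σ Lᵢ/(AᵢEᵢ) = 600/(2350×204×10³) + 190/(1500×112×10³) = 2.383×10⁻⁶ mm/N.
So P = 0.4465 / 2.383×10⁻⁶ = 187.4 kN, compressive.
For the titanium alloy segment, free thermal change = 8.5×10⁻⁶×51×190 = 0.08237 mm and elastic change from P = 187400×190/(1500×112×10³) = 0.212 mm; these oppose, so the net change is 0.13 mm (segment shortens).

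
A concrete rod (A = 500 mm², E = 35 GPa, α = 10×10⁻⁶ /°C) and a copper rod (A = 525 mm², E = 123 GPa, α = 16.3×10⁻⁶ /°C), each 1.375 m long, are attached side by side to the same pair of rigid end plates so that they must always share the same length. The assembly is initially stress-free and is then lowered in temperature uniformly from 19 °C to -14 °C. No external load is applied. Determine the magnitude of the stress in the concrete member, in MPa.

The copper has the larger α, so on cooling it would change length more than the concrete if both were free. The rigid plates force a common final length, so the copper is put into tension and the concrete into compression, with equal and opposite forces P (no external load).
Equating the net (thermal + elastic) strains gives |α₁ − α₂|·ΔT = P·[1/(A₁E₁) + 1/(A₂E₂)].
|α₁ − α₂|·ΔT = 6.3×10⁻⁶ × 33 = 0.0002079.
1/(A₁E₁) + 1/(A₂E₂) = 1/(500×35×10³) + 1/(525×123×10³) = 7.263×10⁻⁸ N⁻¹.
So P = 0.0002079 / 7.263×10⁻⁸ = 2.863 kN.
σ_{concrete} = P/A₁ = 2863/500 = 5.725 MPa, compressive.

σ ≈ 5.73 MPa (compressive)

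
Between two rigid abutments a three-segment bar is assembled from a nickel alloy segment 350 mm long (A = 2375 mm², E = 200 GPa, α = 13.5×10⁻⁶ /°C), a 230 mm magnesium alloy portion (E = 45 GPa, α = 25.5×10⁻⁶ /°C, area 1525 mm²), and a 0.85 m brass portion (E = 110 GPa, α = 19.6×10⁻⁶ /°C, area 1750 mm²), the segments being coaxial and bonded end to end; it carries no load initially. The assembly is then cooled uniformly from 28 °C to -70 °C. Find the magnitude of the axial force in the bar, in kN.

P ≈ 314 kN (tensile)

Free thermal contraction of the whole bar: Σ αᵢΔT Lᵢ = 13.5×10⁻⁶×98×350 + 25.5×10⁻⁶×98×230 + 19.6×10⁻⁶×98×850 = 2.671 mm.
The rigid supports impose zero overall length change; the single axial force P common to all segments must satisfy P Σ Lᵢ/(AᵢEᵢ) = δ_free.
The series flexibility is Σ Lᵢ/(AᵢEᵢ) = 350/(2375×200×10³) + 230/(1525×45×10³) + 850/(1750×110×10³) = 8.504×10⁻⁶ mm/N.
So P = 2.671 / 8.504×10⁻⁶ = 314 kN, tensile.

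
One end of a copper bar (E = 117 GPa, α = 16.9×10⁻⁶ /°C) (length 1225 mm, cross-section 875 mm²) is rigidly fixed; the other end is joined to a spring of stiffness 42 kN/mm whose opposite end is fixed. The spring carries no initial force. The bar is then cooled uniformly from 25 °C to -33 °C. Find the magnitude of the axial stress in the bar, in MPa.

The unrestrained thermal change is αΔT L = 16.9×10⁻⁶ × 58 × 1225 = 1.201 mm.
Let P be the tensile force in the spring. The bar extends elastically by PL/(AE) and the spring stretches by P/k; together these equal δ_free.
So P = δ_free / [L/(AE) + 1/k] = 1.201 / [ 1225/(875×117×10³) + 1/(42×10³) ].
P = 1.201 / 3.578×10⁻⁵ = 33560 N.
σ = P/A = 33560/875 = 38.36 MPa.

σ ≈ 38.4 MPa (tensile)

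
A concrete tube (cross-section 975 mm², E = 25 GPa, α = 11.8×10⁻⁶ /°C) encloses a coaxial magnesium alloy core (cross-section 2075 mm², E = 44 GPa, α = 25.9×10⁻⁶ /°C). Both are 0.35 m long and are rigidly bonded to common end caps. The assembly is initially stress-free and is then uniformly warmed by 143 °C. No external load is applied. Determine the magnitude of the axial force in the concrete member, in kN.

P ≈ 38.8 kN (tensile in the concrete)

Both members must finish at the same length. With the larger α, the magnesium alloy tends to over-expand; the plates restrain it, putting the magnesium alloy in compression and the concrete in tension. With no external load the two internal forces are equal and opposite, magnitude P.
Setting the final lengths equal and cancelling L: (α₁ − α₂)ΔT = P/(A₁E₁) + P/(A₂E₂).
|α₁ − α₂|·ΔT = 14.1×10⁻⁶ × 143 = 0.002016.
1/(A₁E₁) + 1/(A₂E₂) = 1/(975×25×10³) + 1/(2075×44×10³) = 5.198×10⁻⁸ N⁻¹.
So P = 0.002016 / 5.198×10⁻⁸ = 38.79 kN.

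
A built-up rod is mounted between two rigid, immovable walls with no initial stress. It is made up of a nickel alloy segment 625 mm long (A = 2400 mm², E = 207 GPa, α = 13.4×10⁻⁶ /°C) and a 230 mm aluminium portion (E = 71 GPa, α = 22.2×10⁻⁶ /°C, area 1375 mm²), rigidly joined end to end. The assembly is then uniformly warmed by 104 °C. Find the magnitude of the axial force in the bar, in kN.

With the walls removed the bar would change length by δ_free = Σ αᵢΔT Lᵢ = 13.4×10⁻⁶×104×625 + 22.2×10⁻⁶×104×230 = 1.402 mm.
The walls prevent any net length change, so an axial force P (same in every segment) develops. Compatibility: P · Σ Lᵢ/(AᵢEᵢ) = δ_free.
The series flexibility is Σ Lᵢ/(AᵢEᵢ) = 625/(2400×207×10³) + 230/(1375×71×10³) = 3.614×10⁻⁶ mm/N.
So P = 1.402 / 3.614×10⁻⁶ = 387.9 kN, compressive.

P ≈ 388 kN (compressive)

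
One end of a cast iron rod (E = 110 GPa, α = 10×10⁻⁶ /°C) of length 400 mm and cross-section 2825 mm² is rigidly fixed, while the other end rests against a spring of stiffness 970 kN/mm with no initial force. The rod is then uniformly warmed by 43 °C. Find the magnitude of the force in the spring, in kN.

P ≈ 74.2 kN

Free thermal expansion: δ_free = αΔT L = 10×10⁻⁶ × 43 × 400 = 0.172 mm.
Let P be the compressive force at the spring. The rod shortens elastically by PL/(AE) and the spring compresses by P/k; together these equal δ_free.
P [ L/(AE) + 1/k ] = δ_free → P [ 400/(2825×110×10³) + 1/(970×10³) ] = 0.172.
P = 0.172 / 2.318×10⁻⁶ = 74200 N.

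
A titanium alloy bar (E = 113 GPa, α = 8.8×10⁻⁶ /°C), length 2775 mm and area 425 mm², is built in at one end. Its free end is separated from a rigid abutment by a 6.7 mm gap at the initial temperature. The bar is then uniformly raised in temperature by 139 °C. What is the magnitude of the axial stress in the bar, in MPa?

σ ≈ 0 MPa

Unrestrained expansion: δ_free = αΔT L = 8.8×10⁻⁶ × 139 × 2775 = 3.394 mm.
Since δ_free = 3.39 mm is less than the 6.7 mm gap, the bar never touches the wall. No axial force develops.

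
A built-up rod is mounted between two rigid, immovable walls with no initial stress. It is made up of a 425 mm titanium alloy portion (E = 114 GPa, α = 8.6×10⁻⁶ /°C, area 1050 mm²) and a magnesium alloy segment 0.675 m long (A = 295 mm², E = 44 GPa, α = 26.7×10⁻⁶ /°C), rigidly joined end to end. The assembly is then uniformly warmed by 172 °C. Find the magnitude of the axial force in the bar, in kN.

P ≈ 67.1 kN (compressive)

If the supports were absent, the total length change would be Σ αᵢΔT Lᵢ = 8.6×10⁻⁶×172×425 + 26.7×10⁻⁶×172×675 = 3.729 mm.
The rigid supports impose zero overall length change; the single axial force P common to all segments must satisfy P Σ Lᵢ/(AᵢEᵢ) = δ_free.
The series flexibility is Σ Lᵢ/(AᵢEᵢ) = 425/(1050×114×10³) + 675/(295×44×10³) = 5.555×10⁻⁵ mm/N.
Hence P = δ_free / Σ(L/AE) = 3.729/5.555×10⁻⁵ = 67.12 kN (compressive).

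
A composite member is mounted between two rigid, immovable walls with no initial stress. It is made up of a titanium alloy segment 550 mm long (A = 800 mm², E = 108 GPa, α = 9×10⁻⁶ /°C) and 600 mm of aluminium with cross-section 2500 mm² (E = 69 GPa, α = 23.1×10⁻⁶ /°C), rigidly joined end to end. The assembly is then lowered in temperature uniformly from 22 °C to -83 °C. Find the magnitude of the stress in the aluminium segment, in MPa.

σ ≈ 80.3 MPa (tensile)

If the supports were absent, the total length change would be Σ αᵢΔT Lᵢ = 9×10⁻⁶×105×550 + 23.1×10⁻⁶×105×600 = 1.975 mm.
The walls prevent any net length change, so an axial force P (same in every segment) develops. Compatibility: P · Σ Lᵢ/(AᵢEᵢ) = δ_free.
Σ Lᵢ/(AᵢEᵢ) = 550/(800×108×10³) + 600/(2500×69×10³) = 9.844×10⁻⁶ mm/N.
So P = 1.975 / 9.844×10⁻⁶ = 200.6 kN, tensile.
σ_{aluminium} = P / A = 200600 / 2500 = 80.25 MPa.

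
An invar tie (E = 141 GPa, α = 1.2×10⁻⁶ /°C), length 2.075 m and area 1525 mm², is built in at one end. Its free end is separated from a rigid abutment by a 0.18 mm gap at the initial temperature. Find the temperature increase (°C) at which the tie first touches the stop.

The gap closes when αΔT L = 0.18 mm, since the tie is still unstressed at that instant.
So ΔT = g/(αL) = 0.18/(1.2×10⁻⁶ × 2075) = 72.29 °C.

ΔT ≈ 72.3 °C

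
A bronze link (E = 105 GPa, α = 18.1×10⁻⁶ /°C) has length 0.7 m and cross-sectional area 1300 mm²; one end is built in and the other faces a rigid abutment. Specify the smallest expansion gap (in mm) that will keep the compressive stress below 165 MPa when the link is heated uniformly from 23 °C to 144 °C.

With no wall the link would lengthen by αΔT L = 18.1×10⁻⁶ × 121 × 700 = 1.533 mm.
At the allowable stress the elastic shortening the wall may impose is σL/E = 165 × 700 / (105×10³) = 1.1 mm.
So the gap has to take up the difference, g_min = δ_free − σL/E = 1.533 − 1.1 = 0.4331 mm.

g ≈ 0.433 mm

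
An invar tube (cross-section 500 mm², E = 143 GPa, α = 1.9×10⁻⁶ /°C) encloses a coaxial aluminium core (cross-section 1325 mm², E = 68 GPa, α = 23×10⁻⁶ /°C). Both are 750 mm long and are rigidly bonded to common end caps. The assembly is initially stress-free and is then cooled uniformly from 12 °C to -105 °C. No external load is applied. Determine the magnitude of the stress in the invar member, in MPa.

σ ≈ 197 MPa (compressive)

Equilibrium of a rigid end plate with no external load gives equal and opposite internal forces ±P in the two members. Since α_{aluminium} > α_{invar}, cooling drives the aluminium into tension and the invar into compression.
Equating the net (thermal + elastic) strains gives |α₁ − α₂|·ΔT = P·[1/(A₁E₁) + 1/(A₂E₂)].
|α₁ − α₂|·ΔT = 21.1×10⁻⁶ × 117 = 0.002469.
1/(A₁E₁) + 1/(A₂E₂) = 1/(500×143×10³) + 1/(1325×68×10³) = 2.508×10⁻⁸ N⁻¹.
So P = 0.002469 / 2.508×10⁻⁸ = 98.41 kN.
σ_{invar} = P/A₁ = 98410/500 = 196.8 MPa, compressive.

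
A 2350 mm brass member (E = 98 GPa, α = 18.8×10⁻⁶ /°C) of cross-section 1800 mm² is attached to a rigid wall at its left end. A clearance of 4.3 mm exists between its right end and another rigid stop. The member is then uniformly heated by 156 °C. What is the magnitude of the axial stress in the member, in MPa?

σ ≈ 108 MPa (compressive)

Unrestrained expansion: δ_free = αΔT L = 18.8×10⁻⁶ × 156 × 2350 = 6.892 mm.
The gap closes (δ_free > 4.3 mm) and the wall then resists a further 6.892 − 4.3 = 2.592 mm of expansion.
So σ = E(δ_free − g)/L = 98×10³ × 2.592/2350 = 108.1 MPa.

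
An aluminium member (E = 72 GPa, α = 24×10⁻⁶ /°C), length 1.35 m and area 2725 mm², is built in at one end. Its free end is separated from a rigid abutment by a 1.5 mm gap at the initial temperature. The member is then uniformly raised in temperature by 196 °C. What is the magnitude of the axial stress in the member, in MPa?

σ ≈ 259 MPa (compressive)

Unrestrained expansion: δ_free = αΔT L = 24×10⁻⁶ × 196 × 1350 = 6.35 mm.
After closing the 1.5 mm clearance, 6.35 − 1.5 = 4.85 mm of expansion remains to be suppressed by the wall.
Compatibility: PL/(AE) = 4.85 mm, so σ = P/A = E × (4.85/1350) = 258.7 MPa.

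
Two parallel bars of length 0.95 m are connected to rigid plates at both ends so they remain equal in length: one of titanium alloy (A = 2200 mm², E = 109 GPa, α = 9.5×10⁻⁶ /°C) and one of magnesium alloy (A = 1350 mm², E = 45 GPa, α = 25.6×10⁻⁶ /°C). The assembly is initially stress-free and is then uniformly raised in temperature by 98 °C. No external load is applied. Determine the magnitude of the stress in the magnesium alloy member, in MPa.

Both members must finish at the same length. With the larger α, the magnesium alloy tends to over-expand; the plates restrain it, putting the magnesium alloy in compression and the titanium alloy in tension. With no external load the two internal forces are equal and opposite, magnitude P.
Compatibility of the two members (thermal + elastic change equal): (α₁ − α₂)ΔT = P·[1/(A₁E₁) + 1/(A₂E₂)].
|α₁ − α₂|·ΔT = 16.1×10⁻⁶ × 98 = 0.001578.
1/(A₁E₁) + 1/(A₂E₂) = 1/(2200×109×10³) + 1/(1350×45×10³) = 2.063×10⁻⁸ N⁻¹.
So P = 0.001578 / 2.063×10⁻⁸ = 76.48 kN.
σ_{magnesium alloy} = P/A₂ = 76480/1350 = 56.65 MPa, compressive.

σ ≈ 56.6 MPa (compressive)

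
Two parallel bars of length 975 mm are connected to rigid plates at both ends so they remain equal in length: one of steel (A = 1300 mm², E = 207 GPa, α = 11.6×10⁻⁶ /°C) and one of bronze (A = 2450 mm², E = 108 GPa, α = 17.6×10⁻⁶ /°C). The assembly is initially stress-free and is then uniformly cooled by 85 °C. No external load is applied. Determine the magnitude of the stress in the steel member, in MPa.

The bronze has the larger α, so on cooling it would change length more than the steel if both were free. The rigid plates force a common final length, so the bronze is put into tension and the steel into compression, with equal and opposite forces P (no external load).
Setting the final lengths equal and cancelling L: (α₁ − α₂)ΔT = P/(A₁E₁) + P/(A₂E₂).
|α₁ − α₂|·ΔT = 6×10⁻⁶ × 85 = 0.00051.
1/(A₁E₁) + 1/(A₂E₂) = 1/(1300×207×10³) + 1/(2450×108×10³) = 7.495×10⁻⁹ N⁻¹.
So P = 0.00051 / 7.495×10⁻⁹ = 68.04 kN.
σ_{steel} = P/A₁ = 68040/1300 = 52.34 MPa, compressive.

σ ≈ 52.3 MPa (compressive)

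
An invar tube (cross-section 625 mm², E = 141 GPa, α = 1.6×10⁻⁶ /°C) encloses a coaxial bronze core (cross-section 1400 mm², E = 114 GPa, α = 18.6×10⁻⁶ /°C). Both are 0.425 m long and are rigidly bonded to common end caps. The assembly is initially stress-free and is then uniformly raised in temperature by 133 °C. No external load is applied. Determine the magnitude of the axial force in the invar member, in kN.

Both members must finish at the same length. With the larger α, the bronze tends to over-expand; the plates restrain it, putting the bronze in compression and the invar in tension. With no external load the two internal forces are equal and opposite, magnitude P.
Setting the final lengths equal and cancelling L: (α₁ − α₂)ΔT = P/(A₁E₁) + P/(A₂E₂).
|α₁ − α₂|·ΔT = 17×10⁻⁶ × 133 = 0.002261.
1/(A₁E₁) + 1/(A₂E₂) = 1/(625×141×10³) + 1/(1400×114×10³) = 1.761×10⁻⁸ N⁻¹.
So P = 0.002261 / 1.761×10⁻⁸ = 128.4 kN.

P ≈ 128 kN (tensile in the invar)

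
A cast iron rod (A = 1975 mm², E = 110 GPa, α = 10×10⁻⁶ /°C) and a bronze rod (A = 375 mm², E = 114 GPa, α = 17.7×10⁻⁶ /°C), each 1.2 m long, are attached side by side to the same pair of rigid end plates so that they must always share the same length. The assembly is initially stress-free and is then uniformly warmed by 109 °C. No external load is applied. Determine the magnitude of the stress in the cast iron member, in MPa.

The bronze has the larger α, so on heating it would change length more than the cast iron if both were free. The rigid plates force a common final length, so the bronze is put into compression and the cast iron into tension, with equal and opposite forces P (no external load).
Equating the net (thermal + elastic) strains gives |α₁ − α₂|·ΔT = P·[1/(A₁E₁) + 1/(A₂E₂)].
|α₁ − α₂|·ΔT = 7.7×10⁻⁶ × 109 = 0.0008393.
1/(A₁E₁) + 1/(A₂E₂) = 1/(1975×110×10³) + 1/(375×114×10³) = 2.799×10⁻⁸ N⁻¹.
So P = 0.0008393 / 2.799×10⁻⁸ = 29.98 kN.
σ_{cast iron} = P/A₁ = 29980/1975 = 15.18 MPa, tensile.

σ ≈ 15.2 MPa (tensile)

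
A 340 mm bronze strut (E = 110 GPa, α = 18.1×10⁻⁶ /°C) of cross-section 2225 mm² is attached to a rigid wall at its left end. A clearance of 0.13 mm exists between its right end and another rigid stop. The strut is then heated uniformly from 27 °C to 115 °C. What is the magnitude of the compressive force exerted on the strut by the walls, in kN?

If the wall were absent the strut would grow by αΔT L = 18.1×10⁻⁶ × 88 × 340 = 0.5416 mm.
After closing the 0.13 mm clearance, 0.5416 − 0.13 = 0.4116 mm of expansion remains to be suppressed by the wall.
That suppressed elongation corresponds to σ = E·Δ/L = 110×10³ × 0.4116/340 = 133.1 MPa.
Force on the wall = σA = 133.1 × 2225 mm² = 296.3 kN.

P ≈ 296 kN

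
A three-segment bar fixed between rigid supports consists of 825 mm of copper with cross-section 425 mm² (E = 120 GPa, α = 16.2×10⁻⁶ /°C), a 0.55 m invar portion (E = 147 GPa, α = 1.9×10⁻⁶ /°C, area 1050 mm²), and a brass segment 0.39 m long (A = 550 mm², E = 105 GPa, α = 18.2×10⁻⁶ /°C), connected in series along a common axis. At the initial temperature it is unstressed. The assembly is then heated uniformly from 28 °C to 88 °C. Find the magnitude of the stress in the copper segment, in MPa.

With the walls removed the bar would change length by δ_free = Σ αᵢΔT Lᵢ = 16.2×10⁻⁶×60×825 + 1.9×10⁻⁶×60×550 + 18.2×10⁻⁶×60×390 = 1.29 mm.
Since the ends are fixed, an axial force P builds up, equal in every segment, with P · Σ Lᵢ/(AᵢEᵢ) = δ_free.
Σ Lᵢ/(AᵢEᵢ) = 825/(425×120×10³) + 550/(1050×147×10³) + 390/(550×105×10³) = 2.649×10⁻⁵ mm/N.
P = 1.29 / 2.649×10⁻⁵ = 48710 N = 48.71 kN, compressive.
σ_{copper} = P / A = 48710 / 425 = 114.6 MPa.

σ ≈ 115 MPa (compressive)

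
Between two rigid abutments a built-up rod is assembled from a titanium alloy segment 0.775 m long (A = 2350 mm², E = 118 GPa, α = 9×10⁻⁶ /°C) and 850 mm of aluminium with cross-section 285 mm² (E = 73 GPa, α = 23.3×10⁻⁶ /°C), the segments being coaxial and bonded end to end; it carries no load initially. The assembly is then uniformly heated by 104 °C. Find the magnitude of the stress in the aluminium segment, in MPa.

Free thermal expansion of the whole bar: Σ αᵢΔT Lᵢ = 9×10⁻⁶×104×775 + 23.3×10⁻⁶×104×850 = 2.785 mm.
The rigid supports impose zero overall length change; the single axial force P common to all segments must satisfy P Σ Lᵢ/(AᵢEᵢ) = δ_free.
The series flexibility is Σ Lᵢ/(AᵢEᵢ) = 775/(2350×118×10³) + 850/(285×73×10³) = 4.365×10⁻⁵ mm/N.
P = 2.785 / 4.365×10⁻⁵ = 63810 N = 63.81 kN, compressive.
σ_{aluminium} = P / A = 63810 / 285 = 223.9 MPa.

σ ≈ 224 MPa (compressive)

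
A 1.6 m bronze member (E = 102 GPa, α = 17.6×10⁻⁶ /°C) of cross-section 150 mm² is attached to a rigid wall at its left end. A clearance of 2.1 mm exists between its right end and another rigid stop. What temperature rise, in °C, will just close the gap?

ΔT ≈ 74.6 °C

Contact occurs when the free expansion equals the gap: αΔT L = 2.1 mm.
ΔT = 2.1 / (17.6×10⁻⁶ × 1600) = 74.57 °C.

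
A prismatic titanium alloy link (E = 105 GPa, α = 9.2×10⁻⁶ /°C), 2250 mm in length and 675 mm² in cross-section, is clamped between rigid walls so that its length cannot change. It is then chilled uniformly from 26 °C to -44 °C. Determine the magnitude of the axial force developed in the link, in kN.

P ≈ 45.6 kN (tensile)

The ends cannot move, so σ = EαΔT = 105×10³ × 9.2×10⁻⁶ × 70 = 67.62 MPa.
Then P = σA = 67.62 × 675 mm² = 45.64 kN, tensile.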